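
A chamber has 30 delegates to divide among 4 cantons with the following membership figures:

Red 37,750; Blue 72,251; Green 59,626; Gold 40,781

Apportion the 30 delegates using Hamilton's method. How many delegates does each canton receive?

Red 5; Blue 10; Green 9; Gold 6

Standard divisor: 210408 ÷ 30 ≈ 7013.6.
Standard quotas: Red 5.3824, Blue 10.3016, Green 8.5015, Gold 5.8146.
Lower quotas: Red 5, Blue 10, Green 8, Gold 5 (sum 28, leaving 2 seats).
Remainders in descending order: Gold 0.8146, Green 0.5015, Red 0.3824, Blue 0.3016.
The surplus seats go to Gold, Green.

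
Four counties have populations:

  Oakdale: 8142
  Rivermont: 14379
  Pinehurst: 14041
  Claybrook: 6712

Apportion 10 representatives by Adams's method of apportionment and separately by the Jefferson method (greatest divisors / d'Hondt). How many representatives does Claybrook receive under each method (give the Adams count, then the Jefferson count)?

2 and 1

Adams: Oakdale 2, Rivermont 3, Pinehurst 3, Claybrook 2.
Jefferson: Oakdale 2, Rivermont 4, Pinehurst 3, Claybrook 1.
Claybrook gets 2 under Adams and 1 under Jefferson.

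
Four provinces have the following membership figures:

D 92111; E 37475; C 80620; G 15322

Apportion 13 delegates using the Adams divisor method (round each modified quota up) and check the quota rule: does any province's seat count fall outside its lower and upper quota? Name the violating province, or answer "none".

none

Standard quotas: D 5.310, E 2.160, C 4.647, G 0.883.
Adams allocation: D 5, E 2, C 5, G 1.
Every allocation lies between the lower and upper quota.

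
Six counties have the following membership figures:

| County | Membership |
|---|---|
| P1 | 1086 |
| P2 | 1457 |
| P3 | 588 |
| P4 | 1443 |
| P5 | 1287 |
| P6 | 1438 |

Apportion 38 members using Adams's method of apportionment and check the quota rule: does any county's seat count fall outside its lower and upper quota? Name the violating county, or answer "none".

Standard quotas: P1 5.654, P2 7.585, P3 3.061, P4 7.513, P5 6.700, P6 7.487.
Adams allocation: P1 6, P2 8, P3 3, P4 7, P5 7, P6 7.
Every allocation lies between the lower and upper quota.

none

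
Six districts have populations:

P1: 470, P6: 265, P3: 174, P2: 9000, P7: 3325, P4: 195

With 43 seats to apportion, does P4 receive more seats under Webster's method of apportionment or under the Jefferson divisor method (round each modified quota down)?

Webster

Webster: P1 1, P6 1, P3 1, P2 28, P7 11, P4 1.
Jefferson: P1 1, P6 0, P3 0, P2 31, P7 11, P4 0.
P4 gets 1 under Webster and 0 under Jefferson.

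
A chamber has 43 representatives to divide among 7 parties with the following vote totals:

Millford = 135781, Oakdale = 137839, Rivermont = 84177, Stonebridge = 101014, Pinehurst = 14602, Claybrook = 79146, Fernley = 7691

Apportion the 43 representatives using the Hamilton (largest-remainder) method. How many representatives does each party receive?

Total 560250; standard divisor 560250/43 ≈ 13029.07.
Standard quotas: Millford 10.4214, Oakdale 10.5793, Rivermont 6.4607, Stonebridge 7.7530, Pinehurst 1.1207, Claybrook 6.0746, Fernley 0.5903.
Lower quotas: Millford 10, Oakdale 10, Rivermont 6, Stonebridge 7, Pinehurst 1, Claybrook 6, Fernley 0 (sum 40, leaving 3 seats).
Remainders in descending order: Stonebridge 0.7530, Fernley 0.5903, Oakdale 0.5793, Rivermont 0.4607, Millford 0.4214, Pinehurst 0.1207, Claybrook 0.0746.
The surplus seats go to Stonebridge, Fernley, Oakdale.

Millford: 10; Oakdale: 11; Rivermont: 6; Stonebridge: 8; Pinehurst: 1; Claybrook: 6; Fernley: 1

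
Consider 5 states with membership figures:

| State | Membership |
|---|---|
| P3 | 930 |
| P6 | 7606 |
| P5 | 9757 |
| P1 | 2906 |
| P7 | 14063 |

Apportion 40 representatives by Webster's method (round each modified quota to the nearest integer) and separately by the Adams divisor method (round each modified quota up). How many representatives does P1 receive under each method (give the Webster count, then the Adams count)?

Webster: P3 1, P6 9, P5 11, P1 3, P7 16.
Adams: P3 1, P6 9, P5 11, P1 4, P7 15.
P1 gets 3 under Webster and 4 under Adams.

3 and 4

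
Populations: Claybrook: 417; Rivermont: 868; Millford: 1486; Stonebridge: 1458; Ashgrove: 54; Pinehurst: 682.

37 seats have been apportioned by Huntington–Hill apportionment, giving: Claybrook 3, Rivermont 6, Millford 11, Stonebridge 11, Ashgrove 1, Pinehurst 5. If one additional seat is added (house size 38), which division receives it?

Priority for the next seat is population ÷ (√(s·(s+1))).
Priorities: Claybrook 120.378, Rivermont 133.935, Millford 129.340, Stonebridge 126.903, Ashgrove 38.184, Pinehurst 124.516.
Highest priority: Rivermont.

Rivermont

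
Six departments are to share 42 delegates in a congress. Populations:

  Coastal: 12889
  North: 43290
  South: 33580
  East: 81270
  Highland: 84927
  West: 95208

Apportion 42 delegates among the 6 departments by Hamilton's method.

Coastal 2, North 5, South 4, East 10, Highland 10, West 11

Total 351164; standard divisor 351164/42 ≈ 8361.048.
Standard quotas: Coastal 1.5416, North 5.1776, South 4.0162, East 9.7201, Highland 10.1575, West 11.3871.
Lower quotas: Coastal 1, North 5, South 4, East 9, Highland 10, West 11 (sum 40, leaving 2 seats).
Remainders in descending order: East 0.7201, Coastal 0.5416, West 0.3871, North 0.1776, Highland 0.1575, South 0.0162.
Largest remainders: East, Coastal receive the extra seats.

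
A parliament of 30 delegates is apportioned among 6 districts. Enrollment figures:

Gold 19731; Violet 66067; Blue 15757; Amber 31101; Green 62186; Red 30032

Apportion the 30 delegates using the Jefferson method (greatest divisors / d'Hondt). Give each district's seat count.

Standard divisor 224874/30 ≈ 7495.8; standard quotas: Gold 2.632, Violet 8.814, Blue 2.102, Amber 4.149, Green 8.296, Red 4.007.
Rounding down gives 2, 8, 2, 4, 8, 4 = 28 seats, so the divisor must be adjusted.
With modified divisor 6800: modified quotas Gold 2.902, Violet 9.716, Blue 2.317, Amber 4.574, Green 9.145, Red 4.416.
Rounding down: Gold 2, Violet 9, Blue 2, Amber 4, Green 9, Red 4 (total 30).

Gold 2, Violet 9, Blue 2, Amber 4, Green 9, Red 4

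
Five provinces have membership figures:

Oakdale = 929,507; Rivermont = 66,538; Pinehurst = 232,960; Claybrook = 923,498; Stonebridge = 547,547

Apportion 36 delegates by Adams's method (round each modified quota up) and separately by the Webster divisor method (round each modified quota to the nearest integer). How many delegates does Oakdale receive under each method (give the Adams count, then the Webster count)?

Adams: Oakdale 12, Rivermont 1, Pinehurst 3, Claybrook 12, Stonebridge 8.
Webster: Oakdale 13, Rivermont 1, Pinehurst 3, Claybrook 12, Stonebridge 7.
Oakdale gets 12 under Adams and 13 under Webster.

12 and 13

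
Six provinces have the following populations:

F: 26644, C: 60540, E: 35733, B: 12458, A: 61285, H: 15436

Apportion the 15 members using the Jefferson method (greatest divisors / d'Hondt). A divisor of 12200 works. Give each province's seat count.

With modified divisor 12200: modified quotas F 2.184, C 4.962, E 2.929, B 1.021, A 5.023, H 1.265.
Rounding down: F 2, C 4, E 2, B 1, A 5, H 1 (total 15).

F 2, C 4, E 2, B 1, A 5, H 1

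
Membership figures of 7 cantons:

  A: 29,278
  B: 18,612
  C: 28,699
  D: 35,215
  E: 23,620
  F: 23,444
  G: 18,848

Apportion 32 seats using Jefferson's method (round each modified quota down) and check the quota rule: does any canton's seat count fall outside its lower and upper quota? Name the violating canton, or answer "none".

none

Standard quotas: A 5.272, B 3.351, C 5.168, D 6.341, E 4.253, F 4.221, G 3.394.
Jefferson allocation: A 6, B 3, C 5, D 7, E 4, F 4, G 3.
Every allocation lies between the lower and upper quota.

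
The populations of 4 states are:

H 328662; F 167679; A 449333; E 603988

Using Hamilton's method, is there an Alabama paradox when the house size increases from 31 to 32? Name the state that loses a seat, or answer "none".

none

At 31 seats: H 7, F 3, A 9, E 12.
At 32 seats: H 7, F 3, A 9, E 13.
No state's allocation decreased.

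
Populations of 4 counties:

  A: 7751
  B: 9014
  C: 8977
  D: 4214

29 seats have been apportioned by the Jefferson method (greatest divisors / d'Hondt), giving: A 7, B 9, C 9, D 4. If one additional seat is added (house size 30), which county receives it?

A

Priority for the next seat is population ÷ (current seats + 1).
Priorities: A 968.875, B 901.400, C 897.700, D 842.800.
Highest priority: A.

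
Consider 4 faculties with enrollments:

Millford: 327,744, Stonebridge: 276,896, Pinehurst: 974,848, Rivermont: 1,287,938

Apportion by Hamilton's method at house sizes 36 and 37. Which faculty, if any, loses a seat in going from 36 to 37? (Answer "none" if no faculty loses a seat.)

Stonebridge

At 36 seats: Millford 4, Stonebridge 4, Pinehurst 12, Rivermont 16.
At 37 seats: Millford 4, Stonebridge 3, Pinehurst 13, Rivermont 17.
Stonebridge drops from 4 to 3.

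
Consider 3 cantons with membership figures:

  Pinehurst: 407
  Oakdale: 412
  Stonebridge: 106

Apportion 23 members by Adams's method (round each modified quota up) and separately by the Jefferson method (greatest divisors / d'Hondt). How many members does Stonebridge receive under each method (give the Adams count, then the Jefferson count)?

Adams: Pinehurst 10, Oakdale 10, Stonebridge 3.
Jefferson: Pinehurst 10, Oakdale 11, Stonebridge 2.
Stonebridge gets 3 under Adams and 2 under Jefferson.

3 and 2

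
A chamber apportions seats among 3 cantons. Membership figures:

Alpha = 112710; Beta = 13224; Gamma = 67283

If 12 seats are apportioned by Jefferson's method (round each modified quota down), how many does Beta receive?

Standard divisor 193217/12 ≈ 16101.417; standard quotas: Alpha 7.000, Beta 0.821, Gamma 4.179.
Rounding down gives 7, 0, 4 = 11 seats, so the divisor must be adjusted.
With modified divisor 13800: modified quotas Alpha 8.167, Beta 0.958, Gamma 4.876.
Rounding down: Alpha 8, Beta 0, Gamma 4 (total 12).
Beta receives 0.

0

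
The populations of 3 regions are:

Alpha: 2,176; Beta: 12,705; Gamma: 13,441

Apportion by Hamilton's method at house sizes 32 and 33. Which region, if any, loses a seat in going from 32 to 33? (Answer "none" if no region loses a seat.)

Alpha

At 32 seats: Alpha 3, Beta 14, Gamma 15.
At 33 seats: Alpha 2, Beta 15, Gamma 16.
Alpha drops from 3 to 2.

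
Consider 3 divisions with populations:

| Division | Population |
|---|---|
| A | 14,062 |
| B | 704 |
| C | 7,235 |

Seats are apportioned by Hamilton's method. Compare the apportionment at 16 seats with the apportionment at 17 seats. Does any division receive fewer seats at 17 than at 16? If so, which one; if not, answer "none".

At 16 seats: A 10, B 1, C 5.
At 17 seats: A 11, B 0, C 6.
B drops from 1 to 0.

B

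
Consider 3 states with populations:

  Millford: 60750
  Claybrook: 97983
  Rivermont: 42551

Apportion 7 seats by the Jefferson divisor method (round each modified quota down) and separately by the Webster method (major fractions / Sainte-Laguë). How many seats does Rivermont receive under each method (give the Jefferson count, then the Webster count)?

Jefferson: Millford 2, Claybrook 4, Rivermont 1.
Webster: Millford 2, Claybrook 3, Rivermont 2.
Rivermont gets 1 under Jefferson and 2 under Webster.

1 and 2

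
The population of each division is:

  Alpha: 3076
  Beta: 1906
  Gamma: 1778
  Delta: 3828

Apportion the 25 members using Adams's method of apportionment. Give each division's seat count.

Standard divisor 10588/25 ≈ 423.52; standard quotas: Alpha 7.263, Beta 4.500, Gamma 4.198, Delta 9.039.
Rounding up gives 8, 5, 5, 10 = 28 seats, so the divisor must be adjusted.
With modified divisor 460: modified quotas Alpha 6.687, Beta 4.143, Gamma 3.865, Delta 8.322.
Rounding up: Alpha 7, Beta 5, Gamma 4, Delta 9 (total 25).

Alpha: 7, Beta: 5, Gamma: 4, Delta: 9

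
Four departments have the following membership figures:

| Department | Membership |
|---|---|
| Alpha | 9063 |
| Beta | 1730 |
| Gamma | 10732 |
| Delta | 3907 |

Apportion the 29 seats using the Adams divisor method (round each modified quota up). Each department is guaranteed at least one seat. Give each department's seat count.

Standard divisor 25432/29 ≈ 876.966; standard quotas: Alpha 10.334, Beta 1.973, Gamma 12.238, Delta 4.455.
Rounding up gives 11, 2, 13, 5 = 31 seats, so the divisor must be adjusted.
With modified divisor 940: modified quotas Alpha 9.641, Beta 1.840, Gamma 11.417, Delta 4.156.
Rounding up: Alpha 10, Beta 2, Gamma 12, Delta 5 (total 29).

Alpha: 10; Beta: 2; Gamma: 12; Delta: 5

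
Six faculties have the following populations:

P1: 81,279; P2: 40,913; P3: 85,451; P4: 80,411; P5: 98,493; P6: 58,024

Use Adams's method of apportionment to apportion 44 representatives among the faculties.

Standard divisor 444571/44 ≈ 10103.886; standard quotas: P1 8.044, P2 4.049, P3 8.457, P4 7.958, P5 9.748, P6 5.743.
Rounding up gives 9, 5, 9, 8, 10, 6 = 47 seats, so the divisor must be adjusted.
With modified divisor 10800: modified quotas P1 7.526, P2 3.788, P3 7.912, P4 7.445, P5 9.120, P6 5.373.
Rounding up: P1 8, P2 4, P3 8, P4 8, P5 10, P6 6 (total 44).

P1 8, P2 4, P3 8, P4 8, P5 10, P6 6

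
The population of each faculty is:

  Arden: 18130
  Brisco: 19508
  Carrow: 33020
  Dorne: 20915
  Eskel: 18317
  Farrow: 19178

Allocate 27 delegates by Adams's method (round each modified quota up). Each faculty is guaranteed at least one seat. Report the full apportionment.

Arden 4; Brisco 4; Carrow 7; Dorne 4; Eskel 4; Farrow 4

Standard divisor 129068/27 ≈ 4780.296; standard quotas: Arden 3.793, Brisco 4.081, Carrow 6.908, Dorne 4.375, Eskel 3.832, Farrow 4.012.
Rounding up gives 4, 5, 7, 5, 4, 5 = 30 seats, so the divisor must be adjusted.
With modified divisor 5400: modified quotas Arden 3.357, Brisco 3.613, Carrow 6.115, Dorne 3.873, Eskel 3.392, Farrow 3.551.
Rounding up: Arden 4, Brisco 4, Carrow 7, Dorne 4, Eskel 4, Farrow 4 (total 27).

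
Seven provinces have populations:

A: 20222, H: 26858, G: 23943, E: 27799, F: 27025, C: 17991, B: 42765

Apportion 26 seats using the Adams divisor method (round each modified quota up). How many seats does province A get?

3

Standard divisor 186603/26 ≈ 7177.038; standard quotas: A 2.818, H 3.742, G 3.336, E 3.873, F 3.765, C 2.507, B 5.959.
Rounding up gives 3, 4, 4, 4, 4, 3, 6 = 28 seats, so the divisor must be adjusted.
With modified divisor 8800: modified quotas A 2.298, H 3.052, G 2.721, E 3.159, F 3.071, C 2.044, B 4.860.
Rounding up: A 3, H 4, G 3, E 4, F 4, C 3, B 5 (total 26).
A receives 3.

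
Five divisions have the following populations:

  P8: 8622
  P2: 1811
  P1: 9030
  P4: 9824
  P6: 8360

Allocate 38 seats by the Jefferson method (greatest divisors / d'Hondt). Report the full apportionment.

P8: 9; P2: 1; P1: 9; P4: 10; P6: 9

Standard divisor 37647/38 ≈ 990.711; standard quotas: P8 8.703, P2 1.828, P1 9.115, P4 9.916, P6 8.438.
Rounding down gives 8, 1, 9, 9, 8 = 35 seats, so the divisor must be adjusted.
With modified divisor 920: modified quotas P8 9.372, P2 1.968, P1 9.815, P4 10.678, P6 9.087.
Rounding down: P8 9, P2 1, P1 9, P4 10, P6 9 (total 38).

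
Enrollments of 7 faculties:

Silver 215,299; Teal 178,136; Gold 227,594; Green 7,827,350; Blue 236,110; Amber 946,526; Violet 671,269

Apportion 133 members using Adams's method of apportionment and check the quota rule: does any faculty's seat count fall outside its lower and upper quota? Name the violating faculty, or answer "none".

Green

Standard quotas: Silver 2.779, Teal 2.300, Gold 2.938, Green 101.049, Blue 3.048, Amber 12.219, Violet 8.666.
Adams allocation: Silver 3, Teal 3, Gold 3, Green 100, Blue 3, Amber 12, Violet 9.
Green has quota 101.049 (lower 101, upper 102) but receives 100 — outside the quota interval.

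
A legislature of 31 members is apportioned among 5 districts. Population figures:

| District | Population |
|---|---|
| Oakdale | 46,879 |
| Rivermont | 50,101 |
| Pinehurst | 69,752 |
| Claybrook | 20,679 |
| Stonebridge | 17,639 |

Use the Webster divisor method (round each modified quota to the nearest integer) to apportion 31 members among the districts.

Standard divisor 205050/31 ≈ 6614.516; standard quotas: Oakdale 7.087, Rivermont 7.574, Pinehurst 10.545, Claybrook 3.126, Stonebridge 2.667.
Rounding to the nearest integer gives 7, 8, 11, 3, 3 = 32 seats, so the divisor must be adjusted.
With modified divisor 6660: modified quotas Oakdale 7.039, Rivermont 7.523, Pinehurst 10.473, Claybrook 3.105, Stonebridge 2.648.
Rounding to the nearest integer: Oakdale 7, Rivermont 8, Pinehurst 10, Claybrook 3, Stonebridge 3 (total 31).

Oakdale 7; Rivermont 8; Pinehurst 10; Claybrook 3; Stonebridge 3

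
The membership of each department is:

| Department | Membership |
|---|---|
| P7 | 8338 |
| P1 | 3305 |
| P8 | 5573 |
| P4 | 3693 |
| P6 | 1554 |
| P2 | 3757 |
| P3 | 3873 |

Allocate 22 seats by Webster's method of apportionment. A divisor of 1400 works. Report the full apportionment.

With modified divisor 1400: modified quotas P7 5.956, P1 2.361, P8 3.981, P4 2.638, P6 1.110, P2 2.684, P3 2.766.
Rounding to the nearest integer: P7 6, P1 2, P8 4, P4 3, P6 1, P2 3, P3 3 (total 22).

P7 6; P1 2; P8 4; P4 3; P6 1; P2 3; P3 3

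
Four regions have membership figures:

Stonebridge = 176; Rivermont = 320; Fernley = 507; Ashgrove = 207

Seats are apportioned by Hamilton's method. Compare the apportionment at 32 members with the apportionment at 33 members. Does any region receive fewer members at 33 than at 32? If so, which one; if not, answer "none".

At 32 seats: Stonebridge 5, Rivermont 8, Fernley 13, Ashgrove 6.
At 33 seats: Stonebridge 5, Rivermont 9, Fernley 14, Ashgrove 5.
Ashgrove drops from 6 to 5.

Ashgrove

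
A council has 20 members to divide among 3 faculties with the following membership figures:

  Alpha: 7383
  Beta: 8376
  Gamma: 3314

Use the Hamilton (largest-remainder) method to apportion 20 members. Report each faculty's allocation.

Alpha 8, Beta 9, Gamma 3

Standard divisor: 19073 ÷ 20 ≈ 953.65.
Standard quotas: Alpha 7.7418, Beta 8.7831, Gamma 3.4751.
Lower quotas: Alpha 7, Beta 8, Gamma 3 (sum 18, leaving 2 seats).
Remainders in descending order: Beta 0.7831, Alpha 0.7418, Gamma 0.4751.
The surplus seats go to Beta, Alpha.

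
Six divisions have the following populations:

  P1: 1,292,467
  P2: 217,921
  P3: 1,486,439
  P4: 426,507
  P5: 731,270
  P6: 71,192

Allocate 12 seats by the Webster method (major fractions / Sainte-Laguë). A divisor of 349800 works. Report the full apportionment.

With modified divisor 349800: modified quotas P1 3.695, P2 0.623, P3 4.249, P4 1.219, P5 2.091, P6 0.204.
Rounding to the nearest integer: P1 4, P2 1, P3 4, P4 1, P5 2, P6 0 (total 12).

P1 4, P2 1, P3 4, P4 1, P5 2, P6 0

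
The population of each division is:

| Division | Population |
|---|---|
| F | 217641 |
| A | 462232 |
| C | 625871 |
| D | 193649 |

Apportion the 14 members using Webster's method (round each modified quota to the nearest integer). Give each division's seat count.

Standard divisor 1499393/14 ≈ 107099.5; standard quotas: F 2.032, A 4.316, C 5.844, D 1.808.
Rounding to the nearest integer gives F 2, A 4, C 6, D 2 — total 14, matching the house size, so no adjustment is needed.

F: 2; A: 4; C: 6; D: 2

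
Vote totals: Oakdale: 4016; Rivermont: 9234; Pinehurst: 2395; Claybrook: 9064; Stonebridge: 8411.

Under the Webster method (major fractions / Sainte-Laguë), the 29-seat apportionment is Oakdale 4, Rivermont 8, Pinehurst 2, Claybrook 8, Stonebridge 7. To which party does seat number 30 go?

Priority for the next seat is population ÷ (current seats + 0.5).
Priorities: Oakdale 892.444, Rivermont 1086.353, Pinehurst 958.000, Claybrook 1066.353, Stonebridge 1121.467.
Highest priority: Stonebridge.

Stonebridge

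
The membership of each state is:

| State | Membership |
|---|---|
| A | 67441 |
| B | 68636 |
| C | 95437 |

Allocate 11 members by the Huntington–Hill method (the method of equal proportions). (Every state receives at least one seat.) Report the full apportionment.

With divisor 20577: modified quotas A 3.277, B 3.336, C 4.638.
Geometric-mean thresholds: A √(3·4)=3.464, B √(3·4)=3.464, C √(4·5)=4.472.
Each quota rounded against its threshold gives A 3, B 3, C 5 (total 11).

A 3; B 3; C 5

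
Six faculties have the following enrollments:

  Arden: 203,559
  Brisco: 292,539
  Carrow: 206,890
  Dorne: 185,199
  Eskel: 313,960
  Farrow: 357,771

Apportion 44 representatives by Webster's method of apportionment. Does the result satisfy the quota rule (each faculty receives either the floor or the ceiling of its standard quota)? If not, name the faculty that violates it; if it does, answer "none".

Standard quotas: Arden 5.742, Brisco 8.252, Carrow 5.836, Dorne 5.224, Eskel 8.856, Farrow 10.092.
Webster allocation: Arden 6, Brisco 8, Carrow 6, Dorne 5, Eskel 9, Farrow 10.
Every allocation lies between the lower and upper quota.

none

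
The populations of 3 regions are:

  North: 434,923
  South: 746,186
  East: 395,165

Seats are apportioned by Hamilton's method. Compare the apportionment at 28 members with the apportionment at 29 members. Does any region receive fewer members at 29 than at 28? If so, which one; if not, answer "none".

At 28 seats: North 8, South 13, East 7.
At 29 seats: North 8, South 14, East 7.
No region's allocation decreased.

none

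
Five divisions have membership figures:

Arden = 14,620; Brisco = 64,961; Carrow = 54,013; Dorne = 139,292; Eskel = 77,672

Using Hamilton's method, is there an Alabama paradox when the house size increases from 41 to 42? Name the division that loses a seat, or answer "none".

At 41 seats: Arden 2, Brisco 8, Carrow 6, Dorne 16, Eskel 9.
At 42 seats: Arden 2, Brisco 8, Carrow 6, Dorne 17, Eskel 9.
No division's allocation decreased.

none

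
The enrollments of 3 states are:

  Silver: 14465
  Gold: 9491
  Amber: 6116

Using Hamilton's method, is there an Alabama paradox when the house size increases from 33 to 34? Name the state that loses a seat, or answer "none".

At 33 seats: Silver 16, Gold 10, Amber 7.
At 34 seats: Silver 16, Gold 11, Amber 7.
No state's allocation decreased.

none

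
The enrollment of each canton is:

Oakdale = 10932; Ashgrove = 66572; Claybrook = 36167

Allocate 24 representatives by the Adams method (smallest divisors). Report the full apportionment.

Standard divisor 113671/24 ≈ 4736.292; standard quotas: Oakdale 2.308, Ashgrove 14.056, Claybrook 7.636.
Rounding up gives 3, 15, 8 = 26 seats, so the divisor must be adjusted.
With modified divisor 5140: modified quotas Oakdale 2.127, Ashgrove 12.952, Claybrook 7.036.
Rounding up: Oakdale 3, Ashgrove 13, Claybrook 8 (total 24).

Oakdale 3; Ashgrove 13; Claybrook 8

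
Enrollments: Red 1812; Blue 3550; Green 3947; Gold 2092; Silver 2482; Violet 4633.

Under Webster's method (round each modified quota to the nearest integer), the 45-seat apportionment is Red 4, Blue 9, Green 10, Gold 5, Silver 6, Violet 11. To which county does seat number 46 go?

Violet

Priority for the next seat is population ÷ (current seats + 0.5).
Priorities: Red 402.667, Blue 373.684, Green 375.905, Gold 380.364, Silver 381.846, Violet 402.870.
Highest priority: Violet.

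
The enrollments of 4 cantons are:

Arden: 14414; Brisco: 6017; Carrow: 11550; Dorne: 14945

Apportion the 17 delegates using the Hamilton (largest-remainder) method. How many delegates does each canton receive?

Total 46926; standard divisor 46926/17 ≈ 2760.353.
Standard quotas: Arden 5.2218, Brisco 2.1798, Carrow 4.1842, Dorne 5.4142.
Lower quotas: Arden 5, Brisco 2, Carrow 4, Dorne 5 (sum 16, leaving 1 seat).
Remainders in descending order: Dorne 0.4142, Arden 0.2218, Carrow 0.1842, Brisco 0.1798.
Largest remainder: Dorne receives the extra seat.

Arden 5, Brisco 2, Carrow 4, Dorne 6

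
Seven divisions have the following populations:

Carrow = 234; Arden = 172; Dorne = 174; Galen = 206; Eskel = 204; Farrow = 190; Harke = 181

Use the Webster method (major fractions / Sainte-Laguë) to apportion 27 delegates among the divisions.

Carrow 5; Arden 3; Dorne 3; Galen 4; Eskel 4; Farrow 4; Harke 4

Standard divisor 1361/27 ≈ 50.407; standard quotas: Carrow 4.642, Arden 3.412, Dorne 3.452, Galen 4.087, Eskel 4.047, Farrow 3.769, Harke 3.591.
Rounding to the nearest integer gives Carrow 5, Arden 3, Dorne 3, Galen 4, Eskel 4, Farrow 4, Harke 4 — total 27, matching the house size, so no adjustment is needed.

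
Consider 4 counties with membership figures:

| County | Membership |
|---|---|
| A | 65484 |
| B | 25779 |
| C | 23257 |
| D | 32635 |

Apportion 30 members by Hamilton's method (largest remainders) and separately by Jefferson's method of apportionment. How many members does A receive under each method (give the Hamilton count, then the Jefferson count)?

Hamilton: A 13, B 5, C 5, D 7.
Jefferson: A 14, B 5, C 4, D 7.
A gets 13 under Hamilton and 14 under Jefferson.

13 and 14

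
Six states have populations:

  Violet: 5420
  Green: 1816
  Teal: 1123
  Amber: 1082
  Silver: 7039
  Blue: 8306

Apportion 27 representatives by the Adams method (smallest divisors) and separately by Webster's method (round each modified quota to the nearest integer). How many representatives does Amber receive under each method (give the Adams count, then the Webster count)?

Adams: Violet 6, Green 2, Teal 2, Amber 2, Silver 7, Blue 8.
Webster: Violet 6, Green 2, Teal 1, Amber 1, Silver 8, Blue 9.
Amber gets 2 under Adams and 1 under Webster.

2 and 1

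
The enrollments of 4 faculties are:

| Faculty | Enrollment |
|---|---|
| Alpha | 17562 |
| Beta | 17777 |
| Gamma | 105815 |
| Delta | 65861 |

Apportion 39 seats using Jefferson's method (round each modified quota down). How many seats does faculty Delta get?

Standard divisor 207015/39 ≈ 5308.077; standard quotas: Alpha 3.309, Beta 3.349, Gamma 19.935, Delta 12.408.
Rounding down gives 3, 3, 19, 12 = 37 seats, so the divisor must be adjusted.
With modified divisor 5050: modified quotas Alpha 3.478, Beta 3.520, Gamma 20.953, Delta 13.042.
Rounding down: Alpha 3, Beta 3, Gamma 20, Delta 13 (total 39).
Delta receives 13.

13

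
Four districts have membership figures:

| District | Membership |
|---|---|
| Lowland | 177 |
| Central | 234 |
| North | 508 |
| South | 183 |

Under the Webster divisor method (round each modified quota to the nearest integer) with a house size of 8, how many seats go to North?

Standard divisor 1102/8 ≈ 137.75; standard quotas: Lowland 1.285, Central 1.699, North 3.688, South 1.328.
Rounding to the nearest integer gives Lowland 1, Central 2, North 4, South 1 — total 8, matching the house size, so no adjustment is needed.
North receives 4.

4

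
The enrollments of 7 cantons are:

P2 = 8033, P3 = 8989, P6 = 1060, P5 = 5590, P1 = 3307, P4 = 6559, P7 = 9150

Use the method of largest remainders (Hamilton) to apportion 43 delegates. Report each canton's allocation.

Total 42688; standard divisor 42688/43 ≈ 992.744.
Standard quotas: P2 8.0917, P3 9.0547, P6 1.0677, P5 5.6309, P1 3.3312, P4 6.6069, P7 9.2169.
Lower quotas: P2 8, P3 9, P6 1, P5 5, P1 3, P4 6, P7 9 (sum 41, leaving 2 seats).
Remainders in descending order: P5 0.6309, P4 0.6069, P1 0.3312, P7 0.2169, P2 0.0917, P6 0.0677, P3 0.0547.
The surplus seats go to P5, P4.

P2=8, P3=9, P6=1, P5=6, P1=3, P4=7, P7=9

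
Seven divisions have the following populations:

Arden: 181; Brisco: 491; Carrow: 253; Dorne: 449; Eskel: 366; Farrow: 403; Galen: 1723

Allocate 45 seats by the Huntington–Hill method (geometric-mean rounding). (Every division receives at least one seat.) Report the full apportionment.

Arden 2; Brisco 6; Carrow 3; Dorne 5; Eskel 4; Farrow 5; Galen 20

With divisor 86: modified quotas Arden 2.105, Brisco 5.709, Carrow 2.942, Dorne 5.221, Eskel 4.256, Farrow 4.686, Galen 20.035.
Geometric-mean thresholds: Arden √(2·3)=2.449, Brisco √(5·6)=5.477, Carrow √(2·3)=2.449, Dorne √(5·6)=5.477, Eskel √(4·5)=4.472, Farrow √(4·5)=4.472, Galen √(20·21)=20.494.
Each quota rounded against its threshold gives Arden 2, Brisco 6, Carrow 3, Dorne 5, Eskel 4, Farrow 5, Galen 20 (total 45).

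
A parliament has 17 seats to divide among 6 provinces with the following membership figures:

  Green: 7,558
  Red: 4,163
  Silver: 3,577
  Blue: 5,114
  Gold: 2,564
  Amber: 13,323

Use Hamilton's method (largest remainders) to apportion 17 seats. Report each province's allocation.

The standard divisor is 36299/17 ≈ 2135.235.
Standard quotas: Green 3.5397, Red 1.9497, Silver 1.6752, Blue 2.3951, Gold 1.2008, Amber 6.2396.
Lower quotas: Green 3, Red 1, Silver 1, Blue 2, Gold 1, Amber 6 (sum 14, leaving 3 seats).
Remainders in descending order: Red 0.9497, Silver 0.6752, Green 0.5397, Blue 0.3951, Amber 0.2396, Gold 0.2008.
Largest remainders: Red, Silver, Green receive the extra seats.

Green 4; Red 2; Silver 2; Blue 2; Gold 1; Amber 6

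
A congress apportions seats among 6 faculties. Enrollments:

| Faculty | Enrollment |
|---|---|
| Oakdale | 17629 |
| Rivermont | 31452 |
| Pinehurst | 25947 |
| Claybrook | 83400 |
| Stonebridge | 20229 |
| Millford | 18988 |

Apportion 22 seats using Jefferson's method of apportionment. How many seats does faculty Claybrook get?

10

Standard divisor 197645/22 ≈ 8983.864; standard quotas: Oakdale 1.962, Rivermont 3.501, Pinehurst 2.888, Claybrook 9.283, Stonebridge 2.252, Millford 2.114.
Rounding down gives 1, 3, 2, 9, 2, 2 = 19 seats, so the divisor must be adjusted.
With modified divisor 8100: modified quotas Oakdale 2.176, Rivermont 3.883, Pinehurst 3.203, Claybrook 10.296, Stonebridge 2.497, Millford 2.344.
Rounding down: Oakdale 2, Rivermont 3, Pinehurst 3, Claybrook 10, Stonebridge 2, Millford 2 (total 22).
Claybrook receives 10.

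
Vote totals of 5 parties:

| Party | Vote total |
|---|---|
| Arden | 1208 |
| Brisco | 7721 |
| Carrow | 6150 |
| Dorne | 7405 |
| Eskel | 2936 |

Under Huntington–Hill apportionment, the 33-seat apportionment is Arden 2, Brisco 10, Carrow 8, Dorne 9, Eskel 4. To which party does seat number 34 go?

Priority for the next seat is population ÷ (√(s·(s+1))).
Priorities: Arden 493.164, Brisco 736.168, Carrow 724.784, Dorne 780.556, Eskel 656.510.
Highest priority: Dorne.

Dorne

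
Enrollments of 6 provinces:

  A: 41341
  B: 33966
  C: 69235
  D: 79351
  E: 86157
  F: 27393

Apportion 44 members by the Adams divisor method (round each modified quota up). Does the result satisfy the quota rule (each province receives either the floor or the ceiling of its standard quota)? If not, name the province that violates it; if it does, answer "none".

Standard quotas: A 5.391, B 4.429, C 9.028, D 10.347, E 11.234, F 3.572.
Adams allocation: A 5, B 5, C 9, D 10, E 11, F 4.
Every allocation lies between the lower and upper quota.

none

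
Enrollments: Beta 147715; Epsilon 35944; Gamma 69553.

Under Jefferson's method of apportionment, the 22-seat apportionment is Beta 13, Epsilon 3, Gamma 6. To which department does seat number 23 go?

Priority for the next seat is population ÷ (current seats + 1).
Priorities: Beta 10551.071, Epsilon 8986.000, Gamma 9936.143.
Highest priority: Beta.

Beta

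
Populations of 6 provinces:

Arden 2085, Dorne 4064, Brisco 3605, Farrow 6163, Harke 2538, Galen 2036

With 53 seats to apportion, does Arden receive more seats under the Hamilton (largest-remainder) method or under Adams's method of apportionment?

Hamilton: Arden 5, Dorne 11, Brisco 9, Farrow 16, Harke 7, Galen 5.
Adams: Arden 6, Dorne 10, Brisco 9, Farrow 16, Harke 7, Galen 5.
Arden gets 5 under Hamilton and 6 under Adams.

Adams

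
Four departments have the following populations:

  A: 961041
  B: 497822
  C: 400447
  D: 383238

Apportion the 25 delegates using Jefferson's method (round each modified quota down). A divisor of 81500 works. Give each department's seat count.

With modified divisor 81500: modified quotas A 11.792, B 6.108, C 4.913, D 4.702.
Rounding down: A 11, B 6, C 4, D 4 (total 25).

A 11, B 6, C 4, D 4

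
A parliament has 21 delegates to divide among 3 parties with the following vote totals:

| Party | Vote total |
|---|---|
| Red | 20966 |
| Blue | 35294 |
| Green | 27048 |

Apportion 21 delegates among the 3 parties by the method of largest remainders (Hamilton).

The standard divisor is 83308/21 ≈ 3967.048.
Standard quotas: Red 5.2850, Blue 8.8968, Green 6.8182.
Lower quotas: Red 5, Blue 8, Green 6 (sum 19, leaving 2 seats).
Remainders in descending order: Blue 0.8968, Green 0.8182, Red 0.2850.
The surplus seats go to Blue, Green.

Red=5, Blue=9, Green=7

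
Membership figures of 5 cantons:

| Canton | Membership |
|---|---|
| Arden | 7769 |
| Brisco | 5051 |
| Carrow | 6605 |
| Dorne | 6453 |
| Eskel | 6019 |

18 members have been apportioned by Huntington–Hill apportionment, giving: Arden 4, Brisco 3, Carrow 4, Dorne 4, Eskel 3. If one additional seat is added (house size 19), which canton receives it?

Eskel

Priority for the next seat is population ÷ (√(s·(s+1))).
Priorities: Arden 1737.201, Brisco 1458.098, Carrow 1476.923, Dorne 1442.935, Eskel 1737.536.
Highest priority: Eskel.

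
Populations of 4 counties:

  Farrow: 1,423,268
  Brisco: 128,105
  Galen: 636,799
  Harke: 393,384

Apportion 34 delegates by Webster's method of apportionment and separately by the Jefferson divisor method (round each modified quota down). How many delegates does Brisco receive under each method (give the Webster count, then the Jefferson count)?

2 and 1

Webster: Farrow 19, Brisco 2, Galen 8, Harke 5.
Jefferson: Farrow 20, Brisco 1, Galen 8, Harke 5.
Brisco gets 2 under Webster and 1 under Jefferson.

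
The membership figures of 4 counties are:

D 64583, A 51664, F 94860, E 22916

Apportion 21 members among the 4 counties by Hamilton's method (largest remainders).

D 6; A 5; F 8; E 2

Standard divisor: 234023 ÷ 21 ≈ 11143.952.
Standard quotas: D 5.7953, A 4.6361, F 8.5122, E 2.0564.
Lower quotas: D 5, A 4, F 8, E 2 (sum 19, leaving 2 seats).
Remainders in descending order: D 0.7953, A 0.6361, F 0.5122, E 0.0564.
The surplus seats go to D, A.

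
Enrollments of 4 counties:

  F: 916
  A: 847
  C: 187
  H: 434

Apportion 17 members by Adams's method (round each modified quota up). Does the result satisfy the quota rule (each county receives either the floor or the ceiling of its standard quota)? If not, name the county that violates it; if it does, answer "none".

none

Standard quotas: F 6.532, A 6.040, C 1.333, H 3.095.
Adams allocation: F 6, A 6, C 2, H 3.
Every allocation lies between the lower and upper quota.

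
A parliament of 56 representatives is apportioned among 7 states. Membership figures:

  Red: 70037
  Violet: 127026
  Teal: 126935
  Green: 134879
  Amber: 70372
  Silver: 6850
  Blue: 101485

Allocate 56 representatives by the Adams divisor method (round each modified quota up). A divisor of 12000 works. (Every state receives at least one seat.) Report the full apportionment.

With modified divisor 12000: modified quotas Red 5.836, Violet 10.585, Teal 10.578, Green 11.240, Amber 5.864, Silver 0.571, Blue 8.457.
Rounding up: Red 6, Violet 11, Teal 11, Green 12, Amber 6, Silver 1, Blue 9 (total 56).

Red=6, Violet=11, Teal=11, Green=12, Amber=6, Silver=1, Blue=9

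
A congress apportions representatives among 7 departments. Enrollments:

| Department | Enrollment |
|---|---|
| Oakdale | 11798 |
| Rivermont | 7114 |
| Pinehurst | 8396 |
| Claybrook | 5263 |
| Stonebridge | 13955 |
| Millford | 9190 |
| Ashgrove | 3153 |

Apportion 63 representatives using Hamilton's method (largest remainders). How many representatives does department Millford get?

Total 58869; standard divisor 58869/63 ≈ 934.429.
Standard quotas: Oakdale 12.6259, Rivermont 7.6132, Pinehurst 8.9852, Claybrook 5.6323, Stonebridge 14.9343, Millford 9.8349, Ashgrove 3.3743.
Lower quotas: Oakdale 12, Rivermont 7, Pinehurst 8, Claybrook 5, Stonebridge 14, Millford 9, Ashgrove 3 (sum 58, leaving 5 seats).
Remainders in descending order: Pinehurst 0.9852, Stonebridge 0.9343, Millford 0.8349, Claybrook 0.6323, Oakdale 0.6259, Rivermont 0.6132, Ashgrove 0.3743.
Largest remainders: Pinehurst, Stonebridge, Millford, Claybrook, Oakdale receive the extra seats.
Millford receives 10.

10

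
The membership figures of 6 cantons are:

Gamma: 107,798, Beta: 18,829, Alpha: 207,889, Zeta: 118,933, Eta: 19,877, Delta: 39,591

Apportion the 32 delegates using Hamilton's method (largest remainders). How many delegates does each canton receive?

The standard divisor is 512917/32 ≈ 16028.656.
Standard quotas: Gamma 6.7253, Beta 1.1747, Alpha 12.9698, Zeta 7.4200, Eta 1.2401, Delta 2.4700.
Lower quotas: Gamma 6, Beta 1, Alpha 12, Zeta 7, Eta 1, Delta 2 (sum 29, leaving 3 seats).
Remainders in descending order: Alpha 0.9698, Gamma 0.7253, Delta 0.4700, Zeta 0.4200, Eta 0.2401, Beta 0.1747.
The surplus seats go to Alpha, Gamma, Delta.

Gamma 7; Beta 1; Alpha 13; Zeta 7; Eta 1; Delta 3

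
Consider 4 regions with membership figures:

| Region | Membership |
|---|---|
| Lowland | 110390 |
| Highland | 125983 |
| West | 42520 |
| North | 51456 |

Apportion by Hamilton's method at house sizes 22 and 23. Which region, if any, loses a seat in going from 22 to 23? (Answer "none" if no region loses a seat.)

At 22 seats: Lowland 7, Highland 8, West 3, North 4.
At 23 seats: Lowland 8, Highland 9, West 3, North 3.
North drops from 4 to 3.

North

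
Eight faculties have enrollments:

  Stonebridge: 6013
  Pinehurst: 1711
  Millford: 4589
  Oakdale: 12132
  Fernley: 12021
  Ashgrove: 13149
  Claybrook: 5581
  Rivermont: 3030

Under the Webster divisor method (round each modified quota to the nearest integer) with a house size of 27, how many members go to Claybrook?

3

Standard divisor 58226/27 ≈ 2156.519; standard quotas: Stonebridge 2.788, Pinehurst 0.793, Millford 2.128, Oakdale 5.626, Fernley 5.574, Ashgrove 6.097, Claybrook 2.588, Rivermont 1.405.
Rounding to the nearest integer gives 3, 1, 2, 6, 6, 6, 3, 1 = 28 seats, so the divisor must be adjusted.
With modified divisor 2196: modified quotas Stonebridge 2.738, Pinehurst 0.779, Millford 2.090, Oakdale 5.525, Fernley 5.474, Ashgrove 5.988, Claybrook 2.541, Rivermont 1.380.
Rounding to the nearest integer: Stonebridge 3, Pinehurst 1, Millford 2, Oakdale 6, Fernley 5, Ashgrove 6, Claybrook 3, Rivermont 1 (total 27).
Claybrook receives 3.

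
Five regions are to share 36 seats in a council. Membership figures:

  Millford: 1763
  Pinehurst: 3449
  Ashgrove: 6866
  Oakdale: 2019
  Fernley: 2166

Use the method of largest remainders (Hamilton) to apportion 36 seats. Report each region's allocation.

Total 16263; standard divisor 16263/36 ≈ 451.75.
Standard quotas: Millford 3.9026, Pinehurst 7.6348, Ashgrove 15.1987, Oakdale 4.4693, Fernley 4.7947.
Lower quotas: Millford 3, Pinehurst 7, Ashgrove 15, Oakdale 4, Fernley 4 (sum 33, leaving 3 seats).
Remainders in descending order: Millford 0.9026, Fernley 0.7947, Pinehurst 0.6348, Oakdale 0.4693, Ashgrove 0.1987.
The surplus seats go to Millford, Fernley, Pinehurst.

Millford 4; Pinehurst 8; Ashgrove 15; Oakdale 4; Fernley 5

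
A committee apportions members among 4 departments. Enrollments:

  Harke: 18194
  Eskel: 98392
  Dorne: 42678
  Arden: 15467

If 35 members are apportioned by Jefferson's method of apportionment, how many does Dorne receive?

9

Standard divisor 174731/35 ≈ 4992.314; standard quotas: Harke 3.644, Eskel 19.709, Dorne 8.549, Arden 3.098.
Rounding down gives 3, 19, 8, 3 = 33 seats, so the divisor must be adjusted.
With modified divisor 4700: modified quotas Harke 3.871, Eskel 20.934, Dorne 9.080, Arden 3.291.
Rounding down: Harke 3, Eskel 20, Dorne 9, Arden 3 (total 35).
Dorne receives 9.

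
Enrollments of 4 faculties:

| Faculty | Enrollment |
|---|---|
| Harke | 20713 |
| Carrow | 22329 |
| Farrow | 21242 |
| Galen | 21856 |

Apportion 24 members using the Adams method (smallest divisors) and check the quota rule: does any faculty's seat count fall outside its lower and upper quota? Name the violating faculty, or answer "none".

Standard quotas: Harke 5.771, Carrow 6.221, Farrow 5.918, Galen 6.089.
Adams allocation: Harke 6, Carrow 6, Farrow 6, Galen 6.
Every allocation lies between the lower and upper quota.

none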